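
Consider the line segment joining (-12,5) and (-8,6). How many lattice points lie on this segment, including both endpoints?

The number of lattice points on a segment between lattice points is gcd(|Δx|,|Δy|) + 1 = gcd(4,1) + 1 = 1 + 1 = 2.

2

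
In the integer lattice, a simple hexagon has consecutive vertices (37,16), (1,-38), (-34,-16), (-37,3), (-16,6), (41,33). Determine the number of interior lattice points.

By the shoelace formula, twice the signed area is |(37·(-38) − 1·16) + (1·(-16) − (-34)·(-38)) + ((-34)·3 − (-37)·(-16)) + ((-37)·6 − (-16)·3) + ((-16)·33 − 41·6) + (41·16 − 37·33)| = 4937, so the area is 4937/2.
Summing gcd(|Δx|,|Δy|) over the edges gives the boundary count: gcd(36,54) + gcd(35,22) + gcd(3,19) + gcd(21,3) + gcd(57,27) + gcd(4,17) = 18+1+1+3+3+1 = 27.
By Pick's theorem A = I + B/2 − 1, so I = 4937/2 − 27/2 + 1 = 2456.

2456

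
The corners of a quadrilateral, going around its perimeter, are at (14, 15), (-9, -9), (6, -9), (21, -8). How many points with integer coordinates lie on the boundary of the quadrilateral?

18

Summing gcd(|Δx|,|Δy|) over the edges gives the boundary count: gcd(23,24) + gcd(15,0) + gcd(15,1) + gcd(7,23) = 1+15+1+1 = 18.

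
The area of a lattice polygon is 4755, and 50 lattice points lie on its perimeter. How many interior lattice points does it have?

From Pick's theorem, I = A − B/2 + 1 = 4755 − 50/2 + 1 = 4731.

4731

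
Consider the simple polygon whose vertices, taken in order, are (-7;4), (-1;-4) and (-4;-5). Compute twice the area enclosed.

By the shoelace formula, twice the signed area is |((-7)·(-4) − (-1)·4) + ((-1)·(-5) − (-4)·(-4)) + ((-4)·4 − (-7)·(-5))| = 30, so the area is 15.

30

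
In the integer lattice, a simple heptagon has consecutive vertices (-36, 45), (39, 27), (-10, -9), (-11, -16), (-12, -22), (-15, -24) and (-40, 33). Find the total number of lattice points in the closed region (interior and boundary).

2410

By the shoelace formula, twice the signed area is |((-36)·27 − 39·45) + (39·(-9) − (-10)·27) + ((-10)·(-16) − (-11)·(-9)) + ((-11)·(-22) − (-12)·(-16)) + ((-12)·(-24) − (-15)·(-22)) + ((-15)·33 − (-40)·(-24)) + ((-40)·45 − (-36)·33)| = 4806, so the area is 2403.
Summing gcd(|Δx|,|Δy|) over the edges gives the boundary count: gcd(75,18) + gcd(49,36) + gcd(1,7) + gcd(1,6) + gcd(3,2) + gcd(25,57) + gcd(4,12) = 3+1+1+1+1+1+4 = 12.
Pick's theorem gives I = A − B/2 + 1 = 2403 − 12/2 + 1 = 2398, so the closed region contains I + B = 2398 + 12 = 2410 lattice points.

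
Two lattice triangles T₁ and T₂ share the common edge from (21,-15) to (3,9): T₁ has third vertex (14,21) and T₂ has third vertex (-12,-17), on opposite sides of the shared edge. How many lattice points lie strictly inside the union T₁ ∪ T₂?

653

The union is the simple quadrilateral with vertices (21,-15), (14,21), (3,9), (-12,-17) in order.
Using the shoelace formula, 2A = |(21·21 − 14·(-15)) + (14·9 − 3·21) + (3·(-17) − (-12)·9) + ((-12)·(-15) − 21·(-17))| = 1308, so the area is 654.
Summing gcd(|Δx|,|Δy|) over the edges gives the boundary count: gcd(7,36) + gcd(11,12) + gcd(15,26) + gcd(33,2) = 1+1+1+1 = 4.
By Pick's theorem I = A − B/2 + 1 = 654 − 4/2 + 1 = 653.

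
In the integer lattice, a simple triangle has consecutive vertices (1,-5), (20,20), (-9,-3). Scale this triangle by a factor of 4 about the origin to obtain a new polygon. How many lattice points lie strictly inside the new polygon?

2297

By the shoelace formula, twice the signed area is |[1·20 − 20·(-5)] + [20·(-3) − (-9)·20] + [(-9)·(-5) − 1·(-3)]| = 288, so the area is 144.
Along each edge there are gcd(|Δx|,|Δy|)+1 lattice points, so counting each shared vertex once the boundary has gcd(19,25) + gcd(29,23) + gcd(10,2) = 1+1+2 = 4.
Scaling by 4 multiplies the area by 4² = 16 (so the new area is 2304) and multiplies the boundary lattice-point count by 4, giving 16.
By Pick's theorem, the interior count of the dilated polygon is 2304 − 16/2 + 1 = 2297.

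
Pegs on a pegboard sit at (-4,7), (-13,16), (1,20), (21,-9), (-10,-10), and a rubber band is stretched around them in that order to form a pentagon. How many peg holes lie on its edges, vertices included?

14

Summing gcd(|Δx|,|Δy|) over the edges gives the boundary count: gcd(9,9) + gcd(14,4) + gcd(20,29) + gcd(31,1) + gcd(6,17) = 9+2+1+1+1 = 14.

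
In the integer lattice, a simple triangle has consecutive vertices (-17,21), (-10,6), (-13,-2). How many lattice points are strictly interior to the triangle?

Using the shoelace formula, 2A = |[(-17)·6 − (-10)·21] + [(-10)·(-2) − (-13)·6] + [(-13)·21 − (-17)·(-2)]| = 101, so the area is 50.5.
Along each edge there are gcd(|Δx|,|Δy|)+1 lattice points, so counting each shared vertex once the boundary has gcd(7,15) + gcd(3,8) + gcd(4,23) = 1+1+1 = 3.
By Pick's theorem A = I + B/2 − 1, so I = 50.5 − 3/2 + 1 = 50.

50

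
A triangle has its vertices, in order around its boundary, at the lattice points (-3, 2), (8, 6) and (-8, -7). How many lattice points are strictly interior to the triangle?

The shoelace formula gives twice the area as |((-3)·6 − 8·2) + (8·(-7) − (-8)·6) + ((-8)·2 − (-3)·(-7))| = 79, so the area is 39.5.
Along each edge there are gcd(|Δx|,|Δy|)+1 lattice points, so counting each shared vertex once the boundary has gcd(11,4) + gcd(16,13) + gcd(5,9) = 1+1+1 = 3.
Pick's theorem gives I = A − B/2 + 1 = 39.5 − 3/2 + 1 = 39.

39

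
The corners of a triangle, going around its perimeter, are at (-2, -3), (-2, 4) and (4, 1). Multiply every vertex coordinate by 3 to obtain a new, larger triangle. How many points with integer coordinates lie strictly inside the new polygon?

172

By the shoelace formula, twice the signed area is |[(-2)·4 − (-2)·(-3)] + [(-2)·1 − 4·4] + [4·(-3) − (-2)·1]| = 42, so the area is 21.
The number of boundary lattice points is Σ gcd(|Δx|,|Δy|) = gcd(0,7) + gcd(6,3) + gcd(6,4) = 7+3+2 = 12.
Scaling by 3 multiplies the area by 3² = 9 (so the new area is 189) and multiplies the boundary lattice-point count by 3, giving 36.
By Pick's theorem, the interior count of the dilated polygon is 189 − 36/2 + 1 = 172.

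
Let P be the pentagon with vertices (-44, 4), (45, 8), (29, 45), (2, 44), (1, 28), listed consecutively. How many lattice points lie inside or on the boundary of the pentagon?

1852

The shoelace formula gives twice the area as |((-44)·8 − 45·4) + (45·45 − 29·8) + (29·44 − 2·45) + (2·28 − 1·44) + (1·4 − (-44)·28)| = 3695, so the area is 3695/2.
Summing gcd(|Δx|,|Δy|) over the edges gives the boundary count: gcd(89,4) + gcd(16,37) + gcd(27,1) + gcd(1,16) + gcd(45,24) = 1+1+1+1+3 = 7.
Pick's theorem gives I = A − B/2 + 1 = 3695/2 − 7/2 + 1 = 1845, so the closed region contains I + B = 1845 + 7 = 1852 lattice points.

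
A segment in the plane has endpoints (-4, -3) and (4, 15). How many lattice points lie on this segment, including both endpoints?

The number of lattice points on a segment between lattice points is gcd(|Δx|,|Δy|) + 1 = gcd(8,18) + 1 = 2 + 1 = 3.

3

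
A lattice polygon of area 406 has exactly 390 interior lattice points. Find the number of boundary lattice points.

34

Pick's theorem gives A = I + B/2 − 1, so B = 2(A − I + 1) = 2(406 − 390 + 1) = 34.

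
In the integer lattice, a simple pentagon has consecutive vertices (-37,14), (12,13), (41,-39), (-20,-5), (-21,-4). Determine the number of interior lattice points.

The shoelace formula gives twice the area as |((-37)·13 − 12·14) + (12·(-39) − 41·13) + (41·(-5) − (-20)·(-39)) + ((-20)·(-4) − (-21)·(-5)) + ((-21)·14 − (-37)·(-4))| = 3102, so the area is 1551.
Summing gcd(|Δx|,|Δy|) over the edges gives the boundary count: gcd(49,1) + gcd(29,52) + gcd(61,34) + gcd(1,1) + gcd(16,18) = 1+1+1+1+2 = 6.
By Pick's theorem A = I + B/2 − 1, so I = 1551 − 6/2 + 1 = 1549.

1549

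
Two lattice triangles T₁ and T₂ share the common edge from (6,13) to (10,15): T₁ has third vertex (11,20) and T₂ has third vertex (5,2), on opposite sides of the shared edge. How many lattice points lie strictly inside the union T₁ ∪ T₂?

The union is the simple quadrilateral with vertices (6,13), (11,20), (10,15), (5,2) in order.
Using the shoelace formula, 2A = |[6·20 − 11·13] + [11·15 − 10·20] + [10·2 − 5·15] + [5·13 − 6·2]| = 60, so the area is 30.
Summing gcd(|Δx|,|Δy|) over the edges gives the boundary count: gcd(5,7) + gcd(1,5) + gcd(5,13) + gcd(1,11) = 1+1+1+1 = 4.
By Pick's theorem I = A − B/2 + 1 = 30 − 4/2 + 1 = 29.

29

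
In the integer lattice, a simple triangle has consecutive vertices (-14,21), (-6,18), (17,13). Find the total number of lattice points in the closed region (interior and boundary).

17

The shoelace formula gives twice the area as |[(-14)·18 − (-6)·21] + [(-6)·13 − 17·18] + [17·21 − (-14)·13]| = 29, so the area is 14.5.
Summing gcd(|Δx|,|Δy|) over the edges gives the boundary count: gcd(8,3) + gcd(23,5) + gcd(31,8) = 1+1+1 = 3.
Pick's theorem gives I = A − B/2 + 1 = 14.5 − 3/2 + 1 = 14, so the closed region contains I + B = 14 + 3 = 17 lattice points.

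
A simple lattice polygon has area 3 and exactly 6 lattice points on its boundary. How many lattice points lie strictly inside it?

From Pick's theorem, I = A − B/2 + 1 = 3 − 6/2 + 1 = 1.

1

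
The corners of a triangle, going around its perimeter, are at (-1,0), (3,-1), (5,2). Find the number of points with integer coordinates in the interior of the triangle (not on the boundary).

6

The shoelace formula gives twice the area as |((-1)·(-1) − 3·0) + (3·2 − 5·(-1)) + (5·0 − (-1)·2)| = 14, so the area is 7.
The number of boundary lattice points is Σ gcd(|Δx|,|Δy|) = gcd(4,1) + gcd(2,3) + gcd(6,2) = 1+1+2 = 4.
Pick's theorem gives I = A − B/2 + 1 = 7 − 4/2 + 1 = 6.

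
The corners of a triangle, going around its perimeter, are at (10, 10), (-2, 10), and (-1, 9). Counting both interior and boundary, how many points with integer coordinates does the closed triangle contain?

14

Using the shoelace formula, 2A = |[10·10 − (-2)·10] + [(-2)·9 − (-1)·10] + [(-1)·10 − 10·9]| = 12, so the area is 6.
Summing gcd(|Δx|,|Δy|) over the edges gives the boundary count: gcd(12,0) + gcd(1,1) + gcd(11,1) = 12+1+1 = 14.
Pick's theorem gives I = A − B/2 + 1 = 6 − 14/2 + 1 = 0, so the closed region contains I + B = 0 + 14 = 14 lattice points.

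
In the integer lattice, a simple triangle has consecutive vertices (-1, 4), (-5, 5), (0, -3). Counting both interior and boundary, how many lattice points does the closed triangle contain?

16

By the shoelace formula, twice the signed area is |((-1)·5 − (-5)·4) + ((-5)·(-3) − 0·5) + (0·4 − (-1)·(-3))| = 27, so the area is 27/2.
Along each edge there are gcd(|Δx|,|Δy|)+1 lattice points, so counting each shared vertex once the boundary has gcd(4,1) + gcd(5,8) + gcd(1,7) = 1+1+1 = 3.
Pick's theorem gives I = A − B/2 + 1 = 27/2 − 3/2 + 1 = 13, so the closed region contains I + B = 13 + 3 = 16 lattice points.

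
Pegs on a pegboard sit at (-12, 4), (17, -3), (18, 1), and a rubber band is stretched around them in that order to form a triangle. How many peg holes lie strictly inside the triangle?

The shoelace formula gives twice the area as |[(-12)·(-3) − 17·4] + [17·1 − 18·(-3)] + [18·4 − (-12)·1]| = 123, so the area is 61.5.
Along each edge there are gcd(|Δx|,|Δy|)+1 lattice points, so counting each shared vertex once the boundary has gcd(29,7) + gcd(1,4) + gcd(30,3) = 1+1+3 = 5.
Pick's theorem gives I = A − B/2 + 1 = 61.5 − 5/2 + 1 = 60.

60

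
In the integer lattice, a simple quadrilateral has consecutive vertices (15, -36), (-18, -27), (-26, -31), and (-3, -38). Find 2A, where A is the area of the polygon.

By the shoelace formula, twice the signed area is |[15·(-27) − (-18)·(-36)] + [(-18)·(-31) − (-26)·(-27)] + [(-26)·(-38) − (-3)·(-31)] + [(-3)·(-36) − 15·(-38)]| = 376, so the area is 188.

376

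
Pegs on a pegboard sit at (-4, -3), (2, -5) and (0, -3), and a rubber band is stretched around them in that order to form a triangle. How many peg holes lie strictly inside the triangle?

1

Using the shoelace formula, 2A = |((-4)·(-5) − 2·(-3)) + (2·(-3) − 0·(-5)) + (0·(-3) − (-4)·(-3))| = 8, so the area is 4.
Along each edge there are gcd(|Δx|,|Δy|)+1 lattice points, so counting each shared vertex once the boundary has gcd(6,2) + gcd(2,2) + gcd(4,0) = 2+2+4 = 8.
Pick's theorem gives I = A − B/2 + 1 = 4 − 8/2 + 1 = 1.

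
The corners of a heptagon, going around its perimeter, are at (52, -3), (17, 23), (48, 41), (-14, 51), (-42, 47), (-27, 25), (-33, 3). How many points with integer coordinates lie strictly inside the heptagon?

By the shoelace formula, twice the signed area is |(52·23 − 17·(-3)) + (17·41 − 48·23) + (48·51 − (-14)·41) + ((-14)·47 − (-42)·51) + ((-42)·25 − (-27)·47) + ((-27)·3 − (-33)·25) + ((-33)·(-3) − 52·3)| = 6252, so the area is 3126.
Summing gcd(|Δx|,|Δy|) over the edges gives the boundary count: gcd(35,26) + gcd(31,18) + gcd(62,10) + gcd(28,4) + gcd(15,22) + gcd(6,22) + gcd(85,6) = 1+1+2+4+1+2+1 = 12.
Pick's theorem gives I = A − B/2 + 1 = 3126 − 12/2 + 1 = 3121.

3121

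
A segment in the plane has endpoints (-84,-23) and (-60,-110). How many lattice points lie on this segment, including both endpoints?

The number of lattice points on a segment between lattice points is gcd(|Δx|,|Δy|) + 1 = gcd(24,87) + 1 = 3 + 1 = 4.

4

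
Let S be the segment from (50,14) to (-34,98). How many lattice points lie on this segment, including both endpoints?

85

The number of lattice points on a segment between lattice points is gcd(|Δx|,|Δy|) + 1 = gcd(84,84) + 1 = 84 + 1 = 85.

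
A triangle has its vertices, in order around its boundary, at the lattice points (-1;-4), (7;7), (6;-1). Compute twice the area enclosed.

Using the shoelace formula, 2A = |((-1)·7 − 7·(-4)) + (7·(-1) − 6·7) + (6·(-4) − (-1)·(-1))| = 53, so the area is 53/2.

53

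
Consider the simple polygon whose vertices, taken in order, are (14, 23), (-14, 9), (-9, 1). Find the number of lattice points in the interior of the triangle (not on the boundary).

140

Using the shoelace formula, 2A = |(14·9 − (-14)·23) + ((-14)·1 − (-9)·9) + ((-9)·23 − 14·1)| = 294, so the area is 147.
The number of boundary lattice points is Σ gcd(|Δx|,|Δy|) = gcd(28,14) + gcd(5,8) + gcd(23,22) = 14+1+1 = 16.
Pick's theorem gives I = A − B/2 + 1 = 147 − 16/2 + 1 = 140.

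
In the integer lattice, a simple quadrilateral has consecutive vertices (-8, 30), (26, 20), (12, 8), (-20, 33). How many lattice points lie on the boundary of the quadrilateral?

The number of boundary lattice points is Σ gcd(|Δx|,|Δy|) = gcd(34,10) + gcd(14,12) + gcd(32,25) + gcd(12,3) = 2+2+1+3 = 8.

8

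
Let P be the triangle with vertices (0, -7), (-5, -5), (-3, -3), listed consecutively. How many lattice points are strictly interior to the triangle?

By the shoelace formula, twice the signed area is |[0·(-5) − (-5)·(-7)] + [(-5)·(-3) − (-3)·(-5)] + [(-3)·(-7) − 0·(-3)]| = 14, so the area is 7.
Along each edge there are gcd(|Δx|,|Δy|)+1 lattice points, so counting each shared vertex once the boundary has gcd(5,2) + gcd(2,2) + gcd(3,4) = 1+2+1 = 4.
By Pick's theorem A = I + B/2 − 1, so I = 7 − 4/2 + 1 = 6.

6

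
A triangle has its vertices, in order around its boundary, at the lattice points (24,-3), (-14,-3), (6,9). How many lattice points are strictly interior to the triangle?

205

The shoelace formula gives twice the area as |[24·(-3) − (-14)·(-3)] + [(-14)·9 − 6·(-3)] + [6·(-3) − 24·9]| = 456, so the area is 228.
Along each edge there are gcd(|Δx|,|Δy|)+1 lattice points, so counting each shared vertex once the boundary has gcd(38,0) + gcd(20,12) + gcd(18,12) = 38+4+6 = 48.
By Pick's theorem A = I + B/2 − 1, so I = 228 − 48/2 + 1 = 205.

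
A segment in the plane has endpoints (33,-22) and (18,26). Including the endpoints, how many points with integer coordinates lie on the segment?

4

The number of lattice points on a segment between lattice points is gcd(|Δx|,|Δy|) + 1 = gcd(15,48) + 1 = 3 + 1 = 4.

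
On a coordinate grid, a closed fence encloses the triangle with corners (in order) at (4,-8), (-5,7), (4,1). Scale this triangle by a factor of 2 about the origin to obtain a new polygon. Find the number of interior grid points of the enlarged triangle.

148

Using the shoelace formula, 2A = |[4·7 − (-5)·(-8)] + [(-5)·1 − 4·7] + [4·(-8) − 4·1]| = 81, so the area is 81/2.
The number of boundary lattice points is Σ gcd(|Δx|,|Δy|) = gcd(9,15) + gcd(9,6) + gcd(0,9) = 3+3+9 = 15.
Scaling by 2 multiplies the area by 2² = 4 (so the new area is 162) and multiplies the boundary lattice-point count by 2, giving 30.
By Pick's theorem, the interior count of the dilated polygon is 162 − 30/2 + 1 = 148.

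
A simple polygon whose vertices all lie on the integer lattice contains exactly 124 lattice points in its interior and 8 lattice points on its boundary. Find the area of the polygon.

By Pick's theorem, A = I + B/2 − 1 = 124 + 8/2 − 1 = 127.

127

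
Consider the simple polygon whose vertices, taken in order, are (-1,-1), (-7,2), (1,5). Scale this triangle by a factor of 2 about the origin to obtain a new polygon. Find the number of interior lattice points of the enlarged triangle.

79

Using the shoelace formula, 2A = |((-1)·2 − (-7)·(-1)) + ((-7)·5 − 1·2) + (1·(-1) − (-1)·5)| = 42, so the area is 21.
The number of boundary lattice points is Σ gcd(|Δx|,|Δy|) = gcd(6,3) + gcd(8,3) + gcd(2,6) = 3+1+2 = 6.
Scaling by 2 multiplies the area by 2² = 4 (so the new area is 84) and multiplies the boundary lattice-point count by 2, giving 12.
By Pick's theorem, the interior count of the dilated polygon is 84 − 12/2 + 1 = 79.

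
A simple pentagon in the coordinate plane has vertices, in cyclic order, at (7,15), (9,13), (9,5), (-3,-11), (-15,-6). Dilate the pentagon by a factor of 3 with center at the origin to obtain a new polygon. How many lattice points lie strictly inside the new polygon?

Using the shoelace formula, 2A = |[7·13 − 9·15] + [9·5 − 9·13] + [9·(-11) − (-3)·5] + [(-3)·(-6) − (-15)·(-11)] + [(-15)·15 − 7·(-6)]| = 530, so the area is 265.
Summing gcd(|Δx|,|Δy|) over the edges gives the boundary count: gcd(2,2) + gcd(0,8) + gcd(12,16) + gcd(12,5) + gcd(22,21) = 2+8+4+1+1 = 16.
Scaling by 3 multiplies the area by 3² = 9 (so the new area is 2385) and multiplies the boundary lattice-point count by 3, giving 48.
By Pick's theorem, the interior count of the dilated polygon is 2385 − 48/2 + 1 = 2362.

2362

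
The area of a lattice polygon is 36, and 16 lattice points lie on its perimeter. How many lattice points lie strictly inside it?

29

From Pick's theorem, I = A − B/2 + 1 = 36 − 16/2 + 1 = 29.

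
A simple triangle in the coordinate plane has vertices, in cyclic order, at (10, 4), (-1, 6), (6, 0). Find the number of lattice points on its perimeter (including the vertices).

Summing gcd(|Δx|,|Δy|) over the edges gives the boundary count: gcd(11,2) + gcd(7,6) + gcd(4,4) = 1+1+4 = 6.

6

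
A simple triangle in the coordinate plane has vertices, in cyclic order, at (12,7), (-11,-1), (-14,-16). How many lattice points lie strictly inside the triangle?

159

By the shoelace formula, twice the signed area is |[12·(-1) − (-11)·7] + [(-11)·(-16) − (-14)·(-1)] + [(-14)·7 − 12·(-16)]| = 321, so the area is 321/2.
Summing gcd(|Δx|,|Δy|) over the edges gives the boundary count: gcd(23,8) + gcd(3,15) + gcd(26,23) = 1+3+1 = 5.
By Pick's theorem A = I + B/2 − 1, so I = 321/2 − 5/2 + 1 = 159.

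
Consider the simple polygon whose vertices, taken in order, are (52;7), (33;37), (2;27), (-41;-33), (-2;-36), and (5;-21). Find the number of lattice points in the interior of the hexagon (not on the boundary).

3152

By the shoelace formula, twice the signed area is |(52·37 − 33·7) + (33·27 − 2·37) + (2·(-33) − (-41)·27) + ((-41)·(-36) − (-2)·(-33)) + ((-2)·(-21) − 5·(-36)) + (5·7 − 52·(-21))| = 6310, so the area is 3155.
The number of boundary lattice points is Σ gcd(|Δx|,|Δy|) = gcd(19,30) + gcd(31,10) + gcd(43,60) + gcd(39,3) + gcd(7,15) + gcd(47,28) = 1+1+1+3+1+1 = 8.
By Pick's theorem A = I + B/2 − 1, so I = 3155 − 8/2 + 1 = 3152.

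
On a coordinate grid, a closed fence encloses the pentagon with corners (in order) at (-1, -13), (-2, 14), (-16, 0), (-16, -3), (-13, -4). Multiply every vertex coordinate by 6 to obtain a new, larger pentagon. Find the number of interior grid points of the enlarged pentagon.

7531

Using the shoelace formula, 2A = |[(-1)·14 − (-2)·(-13)] + [(-2)·0 − (-16)·14] + [(-16)·(-3) − (-16)·0] + [(-16)·(-4) − (-13)·(-3)] + [(-13)·(-13) − (-1)·(-4)]| = 422, so the area is 211.
Summing gcd(|Δx|,|Δy|) over the edges gives the boundary count: gcd(1,27) + gcd(14,14) + gcd(0,3) + gcd(3,1) + gcd(12,9) = 1+14+3+1+3 = 22.
Scaling by 6 multiplies the area by 6² = 36 (so the new area is 7596) and multiplies the boundary lattice-point count by 6, giving 132.
By Pick's theorem, the interior count of the dilated polygon is 7596 − 132/2 + 1 = 7531.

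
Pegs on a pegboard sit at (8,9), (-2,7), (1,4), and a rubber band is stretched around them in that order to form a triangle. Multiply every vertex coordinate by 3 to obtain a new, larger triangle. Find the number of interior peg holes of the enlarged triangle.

The shoelace formula gives twice the area as |(8·7 − (-2)·9) + ((-2)·4 − 1·7) + (1·9 − 8·4)| = 36, so the area is 18.
The number of boundary lattice points is Σ gcd(|Δx|,|Δy|) = gcd(10,2) + gcd(3,3) + gcd(7,5) = 2+3+1 = 6.
Scaling by 3 multiplies the area by 3² = 9 (so the new area is 162) and multiplies the boundary lattice-point count by 3, giving 18.
By Pick's theorem, the interior count of the dilated polygon is 162 − 18/2 + 1 = 154.

154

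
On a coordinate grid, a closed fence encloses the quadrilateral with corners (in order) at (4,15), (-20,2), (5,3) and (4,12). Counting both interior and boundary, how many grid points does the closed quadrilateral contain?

The shoelace formula gives twice the area as |[4·2 − (-20)·15] + [(-20)·3 − 5·2] + [5·12 − 4·3] + [4·15 − 4·12]| = 298, so the area is 149.
Summing gcd(|Δx|,|Δy|) over the edges gives the boundary count: gcd(24,13) + gcd(25,1) + gcd(1,9) + gcd(0,3) = 1+1+1+3 = 6.
Pick's theorem gives I = A − B/2 + 1 = 149 − 6/2 + 1 = 147, so the closed region contains I + B = 147 + 6 = 153 lattice points.

153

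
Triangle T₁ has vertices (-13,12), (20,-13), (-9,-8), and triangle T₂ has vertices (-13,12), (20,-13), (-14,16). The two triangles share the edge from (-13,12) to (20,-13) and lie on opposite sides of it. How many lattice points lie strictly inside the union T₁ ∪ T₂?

331

The union is the simple quadrilateral with vertices (-13,12), (-9,-8), (20,-13), (-14,16) in order.
The shoelace formula gives twice the area as |[(-13)·(-8) − (-9)·12] + [(-9)·(-13) − 20·(-8)] + [20·16 − (-14)·(-13)] + [(-14)·12 − (-13)·16]| = 667, so the area is 667/2.
Along each edge there are gcd(|Δx|,|Δy|)+1 lattice points, so counting each shared vertex once the boundary has gcd(4,20) + gcd(29,5) + gcd(34,29) + gcd(1,4) = 4+1+1+1 = 7.
By Pick's theorem I = A − B/2 + 1 = 667/2 − 7/2 + 1 = 331.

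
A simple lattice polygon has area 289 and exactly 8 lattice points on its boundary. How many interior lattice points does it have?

286

Pick's theorem A = I + B/2 − 1 rearranges to I = A − B/2 + 1 = 289 − 8/2 + 1 = 286.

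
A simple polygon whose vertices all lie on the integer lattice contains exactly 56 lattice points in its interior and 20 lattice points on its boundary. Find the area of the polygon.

65

Pick's theorem states A = I + B/2 − 1, so A = 56 + 20/2 − 1 = 65.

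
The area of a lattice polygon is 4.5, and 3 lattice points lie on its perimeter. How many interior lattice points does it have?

From Pick's theorem, I = A − B/2 + 1 = 4.5 − 3/2 + 1 = 4.

4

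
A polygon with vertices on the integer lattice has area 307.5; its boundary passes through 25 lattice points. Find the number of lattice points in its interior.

Pick's theorem A = I + B/2 − 1 rearranges to I = A − B/2 + 1 = 307.5 − 25/2 + 1 = 296.

296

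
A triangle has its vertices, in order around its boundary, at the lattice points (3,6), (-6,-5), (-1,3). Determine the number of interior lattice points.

8

By the shoelace formula, twice the signed area is |(3·(-5) − (-6)·6) + ((-6)·3 − (-1)·(-5)) + ((-1)·6 − 3·3)| = 17, so the area is 17/2.
The number of boundary lattice points is Σ gcd(|Δx|,|Δy|) = gcd(9,11) + gcd(5,8) + gcd(4,3) = 1+1+1 = 3.
Pick's theorem gives I = A − B/2 + 1 = 17/2 − 3/2 + 1 = 8.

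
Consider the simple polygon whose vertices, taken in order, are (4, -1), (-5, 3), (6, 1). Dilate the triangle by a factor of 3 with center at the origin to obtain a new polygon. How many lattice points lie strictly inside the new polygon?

112

By the shoelace formula, twice the signed area is |[4·3 − (-5)·(-1)] + [(-5)·1 − 6·3] + [6·(-1) − 4·1]| = 26, so the area is 13.
Summing gcd(|Δx|,|Δy|) over the edges gives the boundary count: gcd(9,4) + gcd(11,2) + gcd(2,2) = 1+1+2 = 4.
Scaling by 3 multiplies the area by 3² = 9 (so the new area is 117) and multiplies the boundary lattice-point count by 3, giving 12.
By Pick's theorem, the interior count of the dilated polygon is 117 − 12/2 + 1 = 112.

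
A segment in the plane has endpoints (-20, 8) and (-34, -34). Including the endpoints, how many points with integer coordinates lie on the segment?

The number of lattice points on a segment between lattice points is gcd(|Δx|,|Δy|) + 1 = gcd(14,42) + 1 = 14 + 1 = 15.

15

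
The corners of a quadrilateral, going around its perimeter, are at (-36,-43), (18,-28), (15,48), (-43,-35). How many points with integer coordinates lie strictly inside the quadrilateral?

2595

Using the shoelace formula, 2A = |((-36)·(-28) − 18·(-43)) + (18·48 − 15·(-28)) + (15·(-35) − (-43)·48) + ((-43)·(-43) − (-36)·(-35))| = 5194, so the area is 2597.
The number of boundary lattice points is Σ gcd(|Δx|,|Δy|) = gcd(54,15) + gcd(3,76) + gcd(58,83) + gcd(7,8) = 3+1+1+1 = 6.
By Pick's theorem A = I + B/2 − 1, so I = 2597 − 6/2 + 1 = 2595.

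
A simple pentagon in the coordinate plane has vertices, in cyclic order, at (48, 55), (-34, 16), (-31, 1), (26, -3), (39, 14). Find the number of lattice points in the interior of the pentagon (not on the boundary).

2558

By the shoelace formula, twice the signed area is |[48·16 − (-34)·55] + [(-34)·1 − (-31)·16] + [(-31)·(-3) − 26·1] + [26·14 − 39·(-3)] + [39·55 − 48·14]| = 5121, so the area is 5121/2.
The number of boundary lattice points is Σ gcd(|Δx|,|Δy|) = gcd(82,39) + gcd(3,15) + gcd(57,4) + gcd(13,17) + gcd(9,41) = 1+3+1+1+1 = 7.
By Pick's theorem A = I + B/2 − 1, so I = 5121/2 − 7/2 + 1 = 2558.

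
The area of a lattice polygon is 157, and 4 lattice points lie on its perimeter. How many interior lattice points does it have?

From Pick's theorem, I = A − B/2 + 1 = 157 − 4/2 + 1 = 156.

156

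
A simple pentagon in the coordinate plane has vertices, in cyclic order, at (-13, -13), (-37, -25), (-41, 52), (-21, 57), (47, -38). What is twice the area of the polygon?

7336

The shoelace formula gives twice the area as |[(-13)·(-25) − (-37)·(-13)] + [(-37)·52 − (-41)·(-25)] + [(-41)·57 − (-21)·52] + [(-21)·(-38) − 47·57] + [47·(-13) − (-13)·(-38)]| = 7336, so the area is 3668.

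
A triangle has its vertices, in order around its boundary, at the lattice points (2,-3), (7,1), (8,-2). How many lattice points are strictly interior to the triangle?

By the shoelace formula, twice the signed area is |[2·1 − 7·(-3)] + [7·(-2) − 8·1] + [8·(-3) − 2·(-2)]| = 19, so the area is 9.5.
Summing gcd(|Δx|,|Δy|) over the edges gives the boundary count: gcd(5,4) + gcd(1,3) + gcd(6,1) = 1+1+1 = 3.
Pick's theorem gives I = A − B/2 + 1 = 9.5 − 3/2 + 1 = 9.

9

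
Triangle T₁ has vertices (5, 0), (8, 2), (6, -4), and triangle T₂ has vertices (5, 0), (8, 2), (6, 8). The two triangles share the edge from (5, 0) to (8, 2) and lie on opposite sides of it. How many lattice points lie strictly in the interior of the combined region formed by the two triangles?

The union is the simple quadrilateral with vertices (5, 0), (6, -4), (8, 2), (6, 8) in order.
The shoelace formula gives twice the area as |[5·(-4) − 6·0] + [6·2 − 8·(-4)] + [8·8 − 6·2] + [6·0 − 5·8]| = 36, so the area is 18.
Along each edge there are gcd(|Δx|,|Δy|)+1 lattice points, so counting each shared vertex once the boundary has gcd(1,4) + gcd(2,6) + gcd(2,6) + gcd(1,8) = 1+2+2+1 = 6.
By Pick's theorem I = A − B/2 + 1 = 18 − 6/2 + 1 = 16.

16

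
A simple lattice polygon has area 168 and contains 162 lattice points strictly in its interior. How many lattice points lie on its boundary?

14

Pick's theorem gives A = I + B/2 − 1, so B = 2(A − I + 1) = 2(168 − 162 + 1) = 14.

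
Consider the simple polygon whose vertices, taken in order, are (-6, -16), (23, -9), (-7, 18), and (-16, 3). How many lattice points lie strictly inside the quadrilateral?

654

Using the shoelace formula, 2A = |[(-6)·(-9) − 23·(-16)] + [23·18 − (-7)·(-9)] + [(-7)·3 − (-16)·18] + [(-16)·(-16) − (-6)·3]| = 1314, so the area is 657.
Along each edge there are gcd(|Δx|,|Δy|)+1 lattice points, so counting each shared vertex once the boundary has gcd(29,7) + gcd(30,27) + gcd(9,15) + gcd(10,19) = 1+3+3+1 = 8.
By Pick's theorem A = I + B/2 − 1, so I = 657 − 8/2 + 1 = 654.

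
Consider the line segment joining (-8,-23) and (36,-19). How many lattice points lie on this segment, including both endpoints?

The number of lattice points on a segment between lattice points is gcd(|Δx|,|Δy|) + 1 = gcd(44,4) + 1 = 4 + 1 = 5.

5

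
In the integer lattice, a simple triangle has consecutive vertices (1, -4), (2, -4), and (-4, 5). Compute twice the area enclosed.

9

Using the shoelace formula, 2A = |[1·(-4) − 2·(-4)] + [2·5 − (-4)·(-4)] + [(-4)·(-4) − 1·5]| = 9, so the area is 9/2.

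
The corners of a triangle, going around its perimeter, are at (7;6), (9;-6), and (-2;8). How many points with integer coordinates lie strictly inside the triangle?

51

Using the shoelace formula, 2A = |[7·(-6) − 9·6] + [9·8 − (-2)·(-6)] + [(-2)·6 − 7·8]| = 104, so the area is 52.
Summing gcd(|Δx|,|Δy|) over the edges gives the boundary count: gcd(2,12) + gcd(11,14) + gcd(9,2) = 2+1+1 = 4.
Pick's theorem gives I = A − B/2 + 1 = 52 − 4/2 + 1 = 51.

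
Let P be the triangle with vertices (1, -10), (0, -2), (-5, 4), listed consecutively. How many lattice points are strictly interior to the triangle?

By the shoelace formula, twice the signed area is |[1·(-2) − 0·(-10)] + [0·4 − (-5)·(-2)] + [(-5)·(-10) − 1·4]| = 34, so the area is 17.
The number of boundary lattice points is Σ gcd(|Δx|,|Δy|) = gcd(1,8) + gcd(5,6) + gcd(6,14) = 1+1+2 = 4.
By Pick's theorem A = I + B/2 − 1, so I = 17 − 4/2 + 1 = 16.

16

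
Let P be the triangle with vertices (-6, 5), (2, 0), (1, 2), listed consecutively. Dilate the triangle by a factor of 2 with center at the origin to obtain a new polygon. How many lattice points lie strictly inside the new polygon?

The shoelace formula gives twice the area as |((-6)·0 − 2·5) + (2·2 − 1·0) + (1·5 − (-6)·2)| = 11, so the area is 11/2.
The number of boundary lattice points is Σ gcd(|Δx|,|Δy|) = gcd(8,5) + gcd(1,2) + gcd(7,3) = 1+1+1 = 3.
Scaling by 2 multiplies the area by 2² = 4 (so the new area is 22) and multiplies the boundary lattice-point count by 2, giving 6.
By Pick's theorem, the interior count of the dilated polygon is 22 − 6/2 + 1 = 20.

20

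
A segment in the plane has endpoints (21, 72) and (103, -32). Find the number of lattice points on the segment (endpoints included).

The number of lattice points on a segment between lattice points is gcd(|Δx|,|Δy|) + 1 = gcd(82,104) + 1 = 2 + 1 = 3.

3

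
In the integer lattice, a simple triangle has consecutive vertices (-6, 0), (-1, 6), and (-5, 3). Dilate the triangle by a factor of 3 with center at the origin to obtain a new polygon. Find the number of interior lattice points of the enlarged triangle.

The shoelace formula gives twice the area as |((-6)·6 − (-1)·0) + ((-1)·3 − (-5)·6) + ((-5)·0 − (-6)·3)| = 9, so the area is 9/2.
The number of boundary lattice points is Σ gcd(|Δx|,|Δy|) = gcd(5,6) + gcd(4,3) + gcd(1,3) = 1+1+1 = 3.
Scaling by 3 multiplies the area by 3² = 9 (so the new area is 40.5) and multiplies the boundary lattice-point count by 3, giving 9.
By Pick's theorem, the interior count of the dilated polygon is 40.5 − 9/2 + 1 = 37.

37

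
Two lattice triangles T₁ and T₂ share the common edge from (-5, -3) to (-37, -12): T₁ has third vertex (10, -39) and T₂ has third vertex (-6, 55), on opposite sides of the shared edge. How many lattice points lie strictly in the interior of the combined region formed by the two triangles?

1574

The union is the simple quadrilateral with vertices (-5, -3), (10, -39), (-37, -12), (-6, 55) in order.
The shoelace formula gives twice the area as |[(-5)·(-39) − 10·(-3)] + [10·(-12) − (-37)·(-39)] + [(-37)·55 − (-6)·(-12)] + [(-6)·(-3) − (-5)·55]| = 3152, so the area is 1576.
Along each edge there are gcd(|Δx|,|Δy|)+1 lattice points, so counting each shared vertex once the boundary has gcd(15,36) + gcd(47,27) + gcd(31,67) + gcd(1,58) = 3+1+1+1 = 6.
By Pick's theorem I = A − B/2 + 1 = 1576 − 6/2 + 1 = 1574.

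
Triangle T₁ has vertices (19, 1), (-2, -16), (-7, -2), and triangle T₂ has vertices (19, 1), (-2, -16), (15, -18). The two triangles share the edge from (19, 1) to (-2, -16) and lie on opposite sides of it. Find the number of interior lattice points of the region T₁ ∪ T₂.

The union is the simple quadrilateral with vertices (19, 1), (-7, -2), (-2, -16), (15, -18) in order.
The shoelace formula gives twice the area as |(19·(-2) − (-7)·1) + ((-7)·(-16) − (-2)·(-2)) + ((-2)·(-18) − 15·(-16)) + (15·1 − 19·(-18))| = 710, so the area is 355.
The number of boundary lattice points is Σ gcd(|Δx|,|Δy|) = gcd(26,3) + gcd(5,14) + gcd(17,2) + gcd(4,19) = 1+1+1+1 = 4.
By Pick's theorem I = A − B/2 + 1 = 355 − 4/2 + 1 = 354.

354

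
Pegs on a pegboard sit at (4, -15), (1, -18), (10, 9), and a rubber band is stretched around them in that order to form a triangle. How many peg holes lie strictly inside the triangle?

The shoelace formula gives twice the area as |[4·(-18) − 1·(-15)] + [1·9 − 10·(-18)] + [10·(-15) − 4·9]| = 54, so the area is 27.
Along each edge there are gcd(|Δx|,|Δy|)+1 lattice points, so counting each shared vertex once the boundary has gcd(3,3) + gcd(9,27) + gcd(6,24) = 3+9+6 = 18.
By Pick's theorem A = I + B/2 − 1, so I = 27 − 18/2 + 1 = 19.

19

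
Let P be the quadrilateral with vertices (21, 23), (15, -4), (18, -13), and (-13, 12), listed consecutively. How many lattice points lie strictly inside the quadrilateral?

525

By the shoelace formula, twice the signed area is |[21·(-4) − 15·23] + [15·(-13) − 18·(-4)] + [18·12 − (-13)·(-13)] + [(-13)·23 − 21·12]| = 1056, so the area is 528.
Summing gcd(|Δx|,|Δy|) over the edges gives the boundary count: gcd(6,27) + gcd(3,9) + gcd(31,25) + gcd(34,11) = 3+3+1+1 = 8.
By Pick's theorem A = I + B/2 − 1, so I = 528 − 8/2 + 1 = 525.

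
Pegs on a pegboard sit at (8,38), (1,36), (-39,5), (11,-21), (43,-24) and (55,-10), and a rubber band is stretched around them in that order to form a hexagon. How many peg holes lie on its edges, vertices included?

8

The number of boundary lattice points is Σ gcd(|Δx|,|Δy|) = gcd(7,2) + gcd(40,31) + gcd(50,26) + gcd(32,3) + gcd(12,14) + gcd(47,48) = 1+1+2+1+2+1 = 8.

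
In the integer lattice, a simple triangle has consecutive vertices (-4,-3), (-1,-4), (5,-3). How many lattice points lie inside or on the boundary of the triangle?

11

Using the shoelace formula, 2A = |[(-4)·(-4) − (-1)·(-3)] + [(-1)·(-3) − 5·(-4)] + [5·(-3) − (-4)·(-3)]| = 9, so the area is 4.5.
Along each edge there are gcd(|Δx|,|Δy|)+1 lattice points, so counting each shared vertex once the boundary has gcd(3,1) + gcd(6,1) + gcd(9,0) = 1+1+9 = 11.
Pick's theorem gives I = A − B/2 + 1 = 4.5 − 11/2 + 1 = 0, so the closed region contains I + B = 0 + 11 = 11 lattice points.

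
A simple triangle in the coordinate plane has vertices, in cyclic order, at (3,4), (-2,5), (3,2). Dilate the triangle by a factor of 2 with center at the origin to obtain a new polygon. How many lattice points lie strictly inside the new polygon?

By the shoelace formula, twice the signed area is |(3·5 − (-2)·4) + ((-2)·2 − 3·5) + (3·4 − 3·2)| = 10, so the area is 5.
Along each edge there are gcd(|Δx|,|Δy|)+1 lattice points, so counting each shared vertex once the boundary has gcd(5,1) + gcd(5,3) + gcd(0,2) = 1+1+2 = 4.
Scaling by 2 multiplies the area by 2² = 4 (so the new area is 20) and multiplies the boundary lattice-point count by 2, giving 8.
By Pick's theorem, the interior count of the dilated polygon is 20 − 8/2 + 1 = 17.

17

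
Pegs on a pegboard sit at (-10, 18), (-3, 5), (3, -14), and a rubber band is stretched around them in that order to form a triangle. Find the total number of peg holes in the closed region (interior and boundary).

30

The shoelace formula gives twice the area as |((-10)·5 − (-3)·18) + ((-3)·(-14) − 3·5) + (3·18 − (-10)·(-14))| = 55, so the area is 27.5.
The number of boundary lattice points is Σ gcd(|Δx|,|Δy|) = gcd(7,13) + gcd(6,19) + gcd(13,32) = 1+1+1 = 3.
Pick's theorem gives I = A − B/2 + 1 = 27.5 − 3/2 + 1 = 27, so the closed region contains I + B = 27 + 3 = 30 lattice points.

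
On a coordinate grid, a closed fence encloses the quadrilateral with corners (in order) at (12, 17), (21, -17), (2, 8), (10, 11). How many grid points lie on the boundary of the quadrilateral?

5

Summing gcd(|Δx|,|Δy|) over the edges gives the boundary count: gcd(9,34) + gcd(19,25) + gcd(8,3) + gcd(2,6) = 1+1+1+2 = 5.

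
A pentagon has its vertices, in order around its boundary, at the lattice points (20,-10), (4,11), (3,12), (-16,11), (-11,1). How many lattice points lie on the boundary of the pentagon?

Along each edge there are gcd(|Δx|,|Δy|)+1 lattice points, so counting each shared vertex once the boundary has gcd(16,21) + gcd(1,1) + gcd(19,1) + gcd(5,10) + gcd(31,11) = 1+1+1+5+1 = 9.

9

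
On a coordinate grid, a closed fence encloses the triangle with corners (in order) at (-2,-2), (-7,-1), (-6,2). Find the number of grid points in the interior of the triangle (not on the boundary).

6

By the shoelace formula, twice the signed area is |[(-2)·(-1) − (-7)·(-2)] + [(-7)·2 − (-6)·(-1)] + [(-6)·(-2) − (-2)·2]| = 16, so the area is 8.
The number of boundary lattice points is Σ gcd(|Δx|,|Δy|) = gcd(5,1) + gcd(1,3) + gcd(4,4) = 1+1+4 = 6.
Pick's theorem gives I = A − B/2 + 1 = 8 − 6/2 + 1 = 6.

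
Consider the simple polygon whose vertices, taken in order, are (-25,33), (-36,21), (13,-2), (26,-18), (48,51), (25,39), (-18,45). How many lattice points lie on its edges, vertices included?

7

The number of boundary lattice points is Σ gcd(|Δx|,|Δy|) = gcd(11,12) + gcd(49,23) + gcd(13,16) + gcd(22,69) + gcd(23,12) + gcd(43,6) + gcd(7,12) = 1+1+1+1+1+1+1 = 7.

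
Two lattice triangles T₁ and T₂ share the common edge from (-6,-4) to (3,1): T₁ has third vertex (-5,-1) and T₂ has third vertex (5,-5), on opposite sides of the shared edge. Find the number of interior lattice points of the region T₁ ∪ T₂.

41

The union is the simple quadrilateral with vertices (-6,-4), (-5,-1), (3,1), (5,-5) in order.
By the shoelace formula, twice the signed area is |((-6)·(-1) − (-5)·(-4)) + ((-5)·1 − 3·(-1)) + (3·(-5) − 5·1) + (5·(-4) − (-6)·(-5))| = 86, so the area is 43.
The number of boundary lattice points is Σ gcd(|Δx|,|Δy|) = gcd(1,3) + gcd(8,2) + gcd(2,6) + gcd(11,1) = 1+2+2+1 = 6.
By Pick's theorem I = A − B/2 + 1 = 43 − 6/2 + 1 = 41.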